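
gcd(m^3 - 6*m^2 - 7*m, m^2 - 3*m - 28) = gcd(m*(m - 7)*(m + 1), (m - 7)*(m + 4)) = m - 7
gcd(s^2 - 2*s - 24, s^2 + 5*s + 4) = s + 4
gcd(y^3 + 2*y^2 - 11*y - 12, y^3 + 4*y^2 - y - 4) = y^2 + 5*y + 4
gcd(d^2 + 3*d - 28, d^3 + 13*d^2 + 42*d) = d + 7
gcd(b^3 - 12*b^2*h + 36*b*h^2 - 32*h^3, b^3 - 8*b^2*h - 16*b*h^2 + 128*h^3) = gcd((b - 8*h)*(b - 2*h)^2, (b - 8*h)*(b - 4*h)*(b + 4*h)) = b - 8*h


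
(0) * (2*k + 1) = 0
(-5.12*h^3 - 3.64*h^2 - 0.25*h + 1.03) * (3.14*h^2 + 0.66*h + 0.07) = -16.0768*h^5 - 14.8088*h^4 - 3.5458*h^3 + 2.8144*h^2 + 0.6623*h + 0.0721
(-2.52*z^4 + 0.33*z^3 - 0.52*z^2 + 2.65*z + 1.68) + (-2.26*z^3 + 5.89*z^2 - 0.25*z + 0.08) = -2.52*z^4 - 1.93*z^3 + 5.37*z^2 + 2.4*z + 1.76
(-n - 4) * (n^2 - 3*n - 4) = -n^3 - n^2 + 16*n + 16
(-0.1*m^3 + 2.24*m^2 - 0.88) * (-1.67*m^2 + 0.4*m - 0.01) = 0.167*m^5 - 3.7808*m^4 + 0.897*m^3 + 1.4472*m^2 - 0.352*m + 0.0088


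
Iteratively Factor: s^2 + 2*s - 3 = (s - 1)*(s + 3)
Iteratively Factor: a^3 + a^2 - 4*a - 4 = (a + 1)*(a^2 - 4) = (a - 2)*(a + 1)*(a + 2)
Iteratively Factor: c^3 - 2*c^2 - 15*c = (c + 3)*(c^2 - 5*c) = c*(c + 3)*(c - 5)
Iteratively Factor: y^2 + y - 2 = (y - 1)*(y + 2)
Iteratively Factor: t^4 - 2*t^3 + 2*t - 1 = (t - 1)*(t^3 - t^2 - t + 1) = (t - 1)*(t + 1)*(t^2 - 2*t + 1) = (t - 1)^2*(t + 1)*(t - 1)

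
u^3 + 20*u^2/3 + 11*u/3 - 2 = (u - 1/3)*(u + 1)*(u + 6)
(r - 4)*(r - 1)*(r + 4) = r^3 - r^2 - 16*r + 16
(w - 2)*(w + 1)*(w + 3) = w^3 + 2*w^2 - 5*w - 6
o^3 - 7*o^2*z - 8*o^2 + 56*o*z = o*(o - 8)*(o - 7*z)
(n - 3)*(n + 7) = n^2 + 4*n - 21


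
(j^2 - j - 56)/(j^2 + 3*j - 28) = (j - 8)/(j - 4)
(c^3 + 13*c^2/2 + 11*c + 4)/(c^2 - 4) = (c^2 + 9*c/2 + 2)/(c - 2)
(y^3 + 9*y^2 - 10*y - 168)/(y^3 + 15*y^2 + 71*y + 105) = (y^2 + 2*y - 24)/(y^2 + 8*y + 15)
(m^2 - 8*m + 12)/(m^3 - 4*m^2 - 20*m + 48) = 1/(m + 4)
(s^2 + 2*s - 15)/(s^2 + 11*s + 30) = (s - 3)/(s + 6)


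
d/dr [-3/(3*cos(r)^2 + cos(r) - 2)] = -3*(6*cos(r) + 1)*sin(r)/(3*cos(r)^2 + cos(r) - 2)^2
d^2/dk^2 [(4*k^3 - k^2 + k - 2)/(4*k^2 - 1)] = 2*(32*k^3 - 108*k^2 + 24*k - 9)/(64*k^6 - 48*k^4 + 12*k^2 - 1)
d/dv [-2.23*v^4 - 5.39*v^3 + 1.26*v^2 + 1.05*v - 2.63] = -8.92*v^3 - 16.17*v^2 + 2.52*v + 1.05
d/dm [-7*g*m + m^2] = -7*g + 2*m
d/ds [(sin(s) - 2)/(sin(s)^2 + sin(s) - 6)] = -cos(s)/(sin(s) + 3)^2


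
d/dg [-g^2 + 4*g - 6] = 4 - 2*g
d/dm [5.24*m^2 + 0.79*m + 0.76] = 10.48*m + 0.79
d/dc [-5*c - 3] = -5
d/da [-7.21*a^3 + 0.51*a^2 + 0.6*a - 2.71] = -21.63*a^2 + 1.02*a + 0.6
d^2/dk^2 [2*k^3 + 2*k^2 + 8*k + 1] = 12*k + 4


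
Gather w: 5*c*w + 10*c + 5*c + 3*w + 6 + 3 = 15*c + w*(5*c + 3) + 9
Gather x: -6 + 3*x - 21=3*x - 27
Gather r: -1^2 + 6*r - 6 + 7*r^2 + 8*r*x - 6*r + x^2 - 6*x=7*r^2 + 8*r*x + x^2 - 6*x - 7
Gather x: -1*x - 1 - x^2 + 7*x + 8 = -x^2 + 6*x + 7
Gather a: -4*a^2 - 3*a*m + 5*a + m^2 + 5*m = -4*a^2 + a*(5 - 3*m) + m^2 + 5*m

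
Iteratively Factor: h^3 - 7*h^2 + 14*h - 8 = (h - 4)*(h^2 - 3*h + 2) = (h - 4)*(h - 2)*(h - 1)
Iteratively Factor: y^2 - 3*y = (y)*(y - 3)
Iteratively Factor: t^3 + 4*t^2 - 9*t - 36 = (t - 3)*(t^2 + 7*t + 12) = (t - 3)*(t + 4)*(t + 3)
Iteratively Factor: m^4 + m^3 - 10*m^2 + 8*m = (m - 2)*(m^3 + 3*m^2 - 4*m) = m*(m - 2)*(m^2 + 3*m - 4) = m*(m - 2)*(m - 1)*(m + 4)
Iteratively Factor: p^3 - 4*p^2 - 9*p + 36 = (p + 3)*(p^2 - 7*p + 12) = (p - 4)*(p + 3)*(p - 3)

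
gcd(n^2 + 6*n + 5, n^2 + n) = n + 1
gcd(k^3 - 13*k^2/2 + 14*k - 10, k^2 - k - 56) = 1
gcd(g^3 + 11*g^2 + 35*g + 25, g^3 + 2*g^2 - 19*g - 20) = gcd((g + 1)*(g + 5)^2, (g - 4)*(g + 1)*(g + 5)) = g^2 + 6*g + 5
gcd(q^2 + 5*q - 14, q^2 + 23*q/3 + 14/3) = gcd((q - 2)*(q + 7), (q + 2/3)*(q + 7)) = q + 7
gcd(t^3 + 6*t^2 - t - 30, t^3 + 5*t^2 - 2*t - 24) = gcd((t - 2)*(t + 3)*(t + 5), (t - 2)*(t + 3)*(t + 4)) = t^2 + t - 6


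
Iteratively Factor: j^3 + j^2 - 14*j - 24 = (j - 4)*(j^2 + 5*j + 6) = (j - 4)*(j + 2)*(j + 3)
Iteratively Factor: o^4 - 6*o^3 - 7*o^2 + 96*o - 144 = (o + 4)*(o^3 - 10*o^2 + 33*o - 36) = (o - 3)*(o + 4)*(o^2 - 7*o + 12) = (o - 4)*(o - 3)*(o + 4)*(o - 3)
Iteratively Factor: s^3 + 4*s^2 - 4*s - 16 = (s + 2)*(s^2 + 2*s - 8) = (s - 2)*(s + 2)*(s + 4)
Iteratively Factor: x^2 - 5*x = (x)*(x - 5)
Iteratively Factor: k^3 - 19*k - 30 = (k + 3)*(k^2 - 3*k - 10) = (k - 5)*(k + 3)*(k + 2)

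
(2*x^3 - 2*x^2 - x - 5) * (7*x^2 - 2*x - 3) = 14*x^5 - 18*x^4 - 9*x^3 - 27*x^2 + 13*x + 15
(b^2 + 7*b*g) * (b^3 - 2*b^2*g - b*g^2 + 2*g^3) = b^5 + 5*b^4*g - 15*b^3*g^2 - 5*b^2*g^3 + 14*b*g^4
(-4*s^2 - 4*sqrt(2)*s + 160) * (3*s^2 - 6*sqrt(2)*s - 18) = -12*s^4 + 12*sqrt(2)*s^3 + 600*s^2 - 888*sqrt(2)*s - 2880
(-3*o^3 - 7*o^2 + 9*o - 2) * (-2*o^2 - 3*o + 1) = 6*o^5 + 23*o^4 - 30*o^2 + 15*o - 2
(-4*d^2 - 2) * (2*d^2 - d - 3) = -8*d^4 + 4*d^3 + 8*d^2 + 2*d + 6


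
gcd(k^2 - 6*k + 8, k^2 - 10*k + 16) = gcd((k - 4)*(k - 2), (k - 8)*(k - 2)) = k - 2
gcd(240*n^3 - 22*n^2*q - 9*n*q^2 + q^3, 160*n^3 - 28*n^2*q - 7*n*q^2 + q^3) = -40*n^2 - 3*n*q + q^2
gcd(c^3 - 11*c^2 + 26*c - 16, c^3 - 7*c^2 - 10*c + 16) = c^2 - 9*c + 8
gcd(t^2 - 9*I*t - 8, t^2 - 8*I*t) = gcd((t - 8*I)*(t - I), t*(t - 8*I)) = t - 8*I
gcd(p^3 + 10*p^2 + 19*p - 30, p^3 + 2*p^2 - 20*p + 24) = p + 6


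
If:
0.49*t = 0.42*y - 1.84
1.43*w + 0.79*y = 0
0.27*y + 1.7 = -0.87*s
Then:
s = -0.310344827586207*y - 1.95402298850575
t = 0.857142857142857*y - 3.75510204081633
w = -0.552447552447552*y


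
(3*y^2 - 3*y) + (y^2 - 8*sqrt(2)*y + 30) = 4*y^2 - 8*sqrt(2)*y - 3*y + 30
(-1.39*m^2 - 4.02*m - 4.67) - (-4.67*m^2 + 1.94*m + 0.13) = 3.28*m^2 - 5.96*m - 4.8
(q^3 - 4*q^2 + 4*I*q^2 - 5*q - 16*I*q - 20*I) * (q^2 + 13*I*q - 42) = q^5 - 4*q^4 + 17*I*q^4 - 99*q^3 - 68*I*q^3 + 376*q^2 - 253*I*q^2 + 470*q + 672*I*q + 840*I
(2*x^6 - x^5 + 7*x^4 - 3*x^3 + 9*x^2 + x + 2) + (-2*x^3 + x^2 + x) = 2*x^6 - x^5 + 7*x^4 - 5*x^3 + 10*x^2 + 2*x + 2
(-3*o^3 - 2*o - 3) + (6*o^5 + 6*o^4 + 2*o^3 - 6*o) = 6*o^5 + 6*o^4 - o^3 - 8*o - 3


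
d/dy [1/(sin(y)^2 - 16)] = -2*sin(y)*cos(y)/(sin(y)^2 - 16)^2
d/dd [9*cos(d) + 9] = -9*sin(d)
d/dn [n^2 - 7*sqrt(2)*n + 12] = 2*n - 7*sqrt(2)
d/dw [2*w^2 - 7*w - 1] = 4*w - 7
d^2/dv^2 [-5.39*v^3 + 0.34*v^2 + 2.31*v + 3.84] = 0.68 - 32.34*v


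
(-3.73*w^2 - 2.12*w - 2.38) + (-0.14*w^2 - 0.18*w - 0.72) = -3.87*w^2 - 2.3*w - 3.1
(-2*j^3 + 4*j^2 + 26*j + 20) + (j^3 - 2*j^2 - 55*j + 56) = -j^3 + 2*j^2 - 29*j + 76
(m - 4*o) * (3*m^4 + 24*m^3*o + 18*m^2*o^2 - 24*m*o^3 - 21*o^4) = 3*m^5 + 12*m^4*o - 78*m^3*o^2 - 96*m^2*o^3 + 75*m*o^4 + 84*o^5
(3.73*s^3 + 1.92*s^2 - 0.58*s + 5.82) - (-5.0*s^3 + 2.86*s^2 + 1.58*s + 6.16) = 8.73*s^3 - 0.94*s^2 - 2.16*s - 0.34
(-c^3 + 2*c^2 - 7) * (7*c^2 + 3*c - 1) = -7*c^5 + 11*c^4 + 7*c^3 - 51*c^2 - 21*c + 7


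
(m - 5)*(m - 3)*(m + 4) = m^3 - 4*m^2 - 17*m + 60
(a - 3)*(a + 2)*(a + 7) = a^3 + 6*a^2 - 13*a - 42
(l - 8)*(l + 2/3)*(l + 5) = l^3 - 7*l^2/3 - 42*l - 80/3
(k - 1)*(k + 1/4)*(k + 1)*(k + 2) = k^4 + 9*k^3/4 - k^2/2 - 9*k/4 - 1/2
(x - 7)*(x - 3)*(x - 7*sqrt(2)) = x^3 - 10*x^2 - 7*sqrt(2)*x^2 + 21*x + 70*sqrt(2)*x - 147*sqrt(2)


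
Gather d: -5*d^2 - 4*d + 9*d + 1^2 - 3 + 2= -5*d^2 + 5*d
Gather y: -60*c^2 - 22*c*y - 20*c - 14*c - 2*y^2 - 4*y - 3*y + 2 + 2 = -60*c^2 - 34*c - 2*y^2 + y*(-22*c - 7) + 4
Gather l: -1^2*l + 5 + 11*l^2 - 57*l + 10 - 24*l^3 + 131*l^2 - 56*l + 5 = -24*l^3 + 142*l^2 - 114*l + 20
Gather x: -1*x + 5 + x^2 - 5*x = x^2 - 6*x + 5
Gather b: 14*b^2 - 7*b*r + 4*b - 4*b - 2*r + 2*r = 14*b^2 - 7*b*r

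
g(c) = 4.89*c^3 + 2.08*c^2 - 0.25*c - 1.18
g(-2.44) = -59.22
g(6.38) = 1351.79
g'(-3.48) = 162.93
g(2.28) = 67.02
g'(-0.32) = -0.08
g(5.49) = 869.28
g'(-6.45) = 583.23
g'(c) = 14.67*c^2 + 4.16*c - 0.25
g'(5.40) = 449.99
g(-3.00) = -113.74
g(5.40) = 828.12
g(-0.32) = -1.05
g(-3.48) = -181.21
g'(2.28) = 85.50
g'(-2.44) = 76.94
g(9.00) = 3729.86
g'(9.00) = 1225.46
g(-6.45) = -1225.20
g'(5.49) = 464.74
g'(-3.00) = 119.30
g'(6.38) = 623.42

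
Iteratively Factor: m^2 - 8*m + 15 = (m - 3)*(m - 5)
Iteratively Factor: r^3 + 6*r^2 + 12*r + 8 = (r + 2)*(r^2 + 4*r + 4) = (r + 2)^2*(r + 2)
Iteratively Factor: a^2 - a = (a)*(a - 1)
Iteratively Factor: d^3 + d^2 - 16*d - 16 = (d + 1)*(d^2 - 16) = (d - 4)*(d + 1)*(d + 4)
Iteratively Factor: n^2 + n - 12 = (n - 3)*(n + 4)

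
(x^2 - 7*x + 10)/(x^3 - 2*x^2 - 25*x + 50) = 1/(x + 5)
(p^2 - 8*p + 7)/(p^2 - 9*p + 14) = (p - 1)/(p - 2)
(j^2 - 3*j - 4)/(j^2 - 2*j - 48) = (-j^2 + 3*j + 4)/(-j^2 + 2*j + 48)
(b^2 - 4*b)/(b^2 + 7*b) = (b - 4)/(b + 7)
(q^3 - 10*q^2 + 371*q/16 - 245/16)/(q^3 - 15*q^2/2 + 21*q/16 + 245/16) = (4*q - 5)/(4*q + 5)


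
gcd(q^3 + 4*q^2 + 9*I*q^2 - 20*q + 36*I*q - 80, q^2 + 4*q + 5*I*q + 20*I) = q^2 + q*(4 + 5*I) + 20*I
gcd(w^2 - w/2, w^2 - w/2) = w^2 - w/2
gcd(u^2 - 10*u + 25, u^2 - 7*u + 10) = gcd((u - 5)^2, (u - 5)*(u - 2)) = u - 5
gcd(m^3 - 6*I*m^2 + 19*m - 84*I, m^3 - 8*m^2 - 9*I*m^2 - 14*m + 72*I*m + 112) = m - 7*I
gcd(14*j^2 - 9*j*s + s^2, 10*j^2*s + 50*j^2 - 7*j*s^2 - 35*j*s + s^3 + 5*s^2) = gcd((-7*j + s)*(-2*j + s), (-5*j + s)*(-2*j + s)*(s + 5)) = -2*j + s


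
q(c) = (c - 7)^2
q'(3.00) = -8.00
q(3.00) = 16.00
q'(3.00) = -8.00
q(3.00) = 16.00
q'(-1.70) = -17.40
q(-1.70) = 75.69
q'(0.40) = -13.20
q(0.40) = 43.56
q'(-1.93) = -17.86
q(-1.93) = 79.74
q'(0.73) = -12.54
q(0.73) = 39.31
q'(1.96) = -10.08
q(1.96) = 25.40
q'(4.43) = -5.14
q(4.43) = 6.60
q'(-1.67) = -17.34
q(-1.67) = 75.17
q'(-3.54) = -21.08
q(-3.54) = 111.09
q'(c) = 2*c - 14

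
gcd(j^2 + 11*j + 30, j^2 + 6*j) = j + 6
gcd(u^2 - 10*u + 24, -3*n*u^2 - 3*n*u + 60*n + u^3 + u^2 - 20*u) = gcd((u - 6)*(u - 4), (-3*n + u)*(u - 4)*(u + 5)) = u - 4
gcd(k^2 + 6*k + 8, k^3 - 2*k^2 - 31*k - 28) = k + 4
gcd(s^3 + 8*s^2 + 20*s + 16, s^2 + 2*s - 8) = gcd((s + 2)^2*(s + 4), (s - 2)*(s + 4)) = s + 4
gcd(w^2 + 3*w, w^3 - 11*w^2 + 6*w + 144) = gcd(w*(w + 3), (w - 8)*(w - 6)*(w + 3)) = w + 3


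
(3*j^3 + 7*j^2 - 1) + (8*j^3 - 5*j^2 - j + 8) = 11*j^3 + 2*j^2 - j + 7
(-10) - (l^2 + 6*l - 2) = -l^2 - 6*l - 8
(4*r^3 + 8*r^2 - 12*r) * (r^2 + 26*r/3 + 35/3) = 4*r^5 + 128*r^4/3 + 104*r^3 - 32*r^2/3 - 140*r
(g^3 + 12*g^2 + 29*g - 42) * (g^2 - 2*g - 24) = g^5 + 10*g^4 - 19*g^3 - 388*g^2 - 612*g + 1008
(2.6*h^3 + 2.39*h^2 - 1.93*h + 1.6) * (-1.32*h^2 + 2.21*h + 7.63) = -3.432*h^5 + 2.5912*h^4 + 27.6675*h^3 + 11.8584*h^2 - 11.1899*h + 12.208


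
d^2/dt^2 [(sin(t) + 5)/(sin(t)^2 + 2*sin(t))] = (-sin(t)^2 - 18*sin(t) - 28 + 10/sin(t) + 60/sin(t)^2 + 40/sin(t)^3)/(sin(t) + 2)^3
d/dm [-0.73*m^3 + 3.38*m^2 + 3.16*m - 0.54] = -2.19*m^2 + 6.76*m + 3.16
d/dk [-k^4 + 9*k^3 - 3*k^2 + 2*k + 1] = -4*k^3 + 27*k^2 - 6*k + 2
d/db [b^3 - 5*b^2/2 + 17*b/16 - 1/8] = 3*b^2 - 5*b + 17/16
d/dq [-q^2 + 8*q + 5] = 8 - 2*q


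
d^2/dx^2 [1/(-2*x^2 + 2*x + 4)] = (-x^2 + x + (2*x - 1)^2 + 2)/(-x^2 + x + 2)^3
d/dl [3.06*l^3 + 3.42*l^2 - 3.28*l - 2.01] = 9.18*l^2 + 6.84*l - 3.28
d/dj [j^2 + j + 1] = 2*j + 1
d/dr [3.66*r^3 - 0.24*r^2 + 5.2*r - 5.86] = 10.98*r^2 - 0.48*r + 5.2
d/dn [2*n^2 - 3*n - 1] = 4*n - 3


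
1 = 1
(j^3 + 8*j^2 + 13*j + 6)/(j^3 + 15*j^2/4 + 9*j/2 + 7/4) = 4*(j + 6)/(4*j + 7)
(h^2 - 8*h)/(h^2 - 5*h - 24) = h/(h + 3)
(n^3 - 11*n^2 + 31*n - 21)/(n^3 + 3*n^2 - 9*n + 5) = (n^2 - 10*n + 21)/(n^2 + 4*n - 5)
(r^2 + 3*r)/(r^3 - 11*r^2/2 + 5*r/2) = 2*(r + 3)/(2*r^2 - 11*r + 5)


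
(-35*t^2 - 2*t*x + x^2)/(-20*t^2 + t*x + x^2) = (-7*t + x)/(-4*t + x)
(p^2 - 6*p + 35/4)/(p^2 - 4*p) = (p^2 - 6*p + 35/4)/(p*(p - 4))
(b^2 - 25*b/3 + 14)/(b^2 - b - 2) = (-b^2 + 25*b/3 - 14)/(-b^2 + b + 2)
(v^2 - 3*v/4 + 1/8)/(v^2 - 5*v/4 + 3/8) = (4*v - 1)/(4*v - 3)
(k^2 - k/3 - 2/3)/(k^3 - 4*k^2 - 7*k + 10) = (k + 2/3)/(k^2 - 3*k - 10)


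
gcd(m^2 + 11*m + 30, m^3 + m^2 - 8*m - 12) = 1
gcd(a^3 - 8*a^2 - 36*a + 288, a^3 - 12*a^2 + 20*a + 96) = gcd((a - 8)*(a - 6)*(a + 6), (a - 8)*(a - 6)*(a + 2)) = a^2 - 14*a + 48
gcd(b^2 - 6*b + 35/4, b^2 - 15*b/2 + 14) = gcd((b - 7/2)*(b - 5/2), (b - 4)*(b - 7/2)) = b - 7/2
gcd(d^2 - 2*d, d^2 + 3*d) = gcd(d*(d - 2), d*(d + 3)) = d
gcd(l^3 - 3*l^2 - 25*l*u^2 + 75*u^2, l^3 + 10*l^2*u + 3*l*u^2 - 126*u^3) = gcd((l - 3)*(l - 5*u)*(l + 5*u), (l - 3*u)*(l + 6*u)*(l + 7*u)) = 1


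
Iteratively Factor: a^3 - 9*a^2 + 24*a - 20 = (a - 5)*(a^2 - 4*a + 4) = (a - 5)*(a - 2)*(a - 2)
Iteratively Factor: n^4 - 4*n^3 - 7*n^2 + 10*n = (n - 1)*(n^3 - 3*n^2 - 10*n) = n*(n - 1)*(n^2 - 3*n - 10) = n*(n - 1)*(n + 2)*(n - 5)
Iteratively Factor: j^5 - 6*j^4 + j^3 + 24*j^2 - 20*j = (j - 2)*(j^4 - 4*j^3 - 7*j^2 + 10*j) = (j - 2)*(j + 2)*(j^3 - 6*j^2 + 5*j) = (j - 2)*(j - 1)*(j + 2)*(j^2 - 5*j) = (j - 5)*(j - 2)*(j - 1)*(j + 2)*(j)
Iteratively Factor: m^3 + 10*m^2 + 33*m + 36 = (m + 4)*(m^2 + 6*m + 9) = (m + 3)*(m + 4)*(m + 3)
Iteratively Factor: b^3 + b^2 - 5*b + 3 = (b + 3)*(b^2 - 2*b + 1) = (b - 1)*(b + 3)*(b - 1)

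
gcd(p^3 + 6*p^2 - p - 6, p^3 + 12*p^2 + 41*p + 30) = p^2 + 7*p + 6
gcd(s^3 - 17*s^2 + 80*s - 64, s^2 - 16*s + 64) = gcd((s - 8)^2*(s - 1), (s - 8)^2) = s^2 - 16*s + 64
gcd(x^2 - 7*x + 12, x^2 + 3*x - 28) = x - 4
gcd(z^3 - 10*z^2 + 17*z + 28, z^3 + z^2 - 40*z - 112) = z - 7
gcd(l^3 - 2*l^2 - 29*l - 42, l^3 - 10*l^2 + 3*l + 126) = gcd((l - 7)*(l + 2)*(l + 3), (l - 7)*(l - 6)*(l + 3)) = l^2 - 4*l - 21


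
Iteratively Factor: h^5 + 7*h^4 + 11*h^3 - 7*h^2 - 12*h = (h)*(h^4 + 7*h^3 + 11*h^2 - 7*h - 12) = h*(h - 1)*(h^3 + 8*h^2 + 19*h + 12) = h*(h - 1)*(h + 4)*(h^2 + 4*h + 3) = h*(h - 1)*(h + 1)*(h + 4)*(h + 3)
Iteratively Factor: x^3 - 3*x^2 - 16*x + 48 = (x - 3)*(x^2 - 16) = (x - 3)*(x + 4)*(x - 4)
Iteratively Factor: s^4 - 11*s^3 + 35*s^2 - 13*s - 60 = (s - 5)*(s^3 - 6*s^2 + 5*s + 12) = (s - 5)*(s + 1)*(s^2 - 7*s + 12) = (s - 5)*(s - 3)*(s + 1)*(s - 4)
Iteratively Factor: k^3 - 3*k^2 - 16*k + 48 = (k - 4)*(k^2 + k - 12) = (k - 4)*(k + 4)*(k - 3)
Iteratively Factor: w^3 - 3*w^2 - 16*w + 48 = (w - 3)*(w^2 - 16) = (w - 4)*(w - 3)*(w + 4)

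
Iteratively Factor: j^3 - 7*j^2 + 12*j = (j)*(j^2 - 7*j + 12) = j*(j - 4)*(j - 3)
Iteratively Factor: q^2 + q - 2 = (q - 1)*(q + 2)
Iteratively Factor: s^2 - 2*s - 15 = (s - 5)*(s + 3)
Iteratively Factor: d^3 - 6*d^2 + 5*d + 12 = (d + 1)*(d^2 - 7*d + 12) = (d - 4)*(d + 1)*(d - 3)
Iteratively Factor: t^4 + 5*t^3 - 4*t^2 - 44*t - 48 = (t - 3)*(t^3 + 8*t^2 + 20*t + 16) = (t - 3)*(t + 2)*(t^2 + 6*t + 8) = (t - 3)*(t + 2)*(t + 4)*(t + 2)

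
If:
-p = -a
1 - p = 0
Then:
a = 1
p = 1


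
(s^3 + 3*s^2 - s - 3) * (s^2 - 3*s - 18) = s^5 - 28*s^3 - 54*s^2 + 27*s + 54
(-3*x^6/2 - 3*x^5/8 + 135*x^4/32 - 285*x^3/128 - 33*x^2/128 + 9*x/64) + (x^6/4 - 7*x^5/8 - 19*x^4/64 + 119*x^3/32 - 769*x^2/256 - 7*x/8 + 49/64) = -5*x^6/4 - 5*x^5/4 + 251*x^4/64 + 191*x^3/128 - 835*x^2/256 - 47*x/64 + 49/64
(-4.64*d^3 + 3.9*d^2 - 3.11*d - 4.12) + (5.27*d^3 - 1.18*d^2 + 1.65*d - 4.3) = 0.63*d^3 + 2.72*d^2 - 1.46*d - 8.42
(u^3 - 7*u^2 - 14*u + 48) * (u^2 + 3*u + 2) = u^5 - 4*u^4 - 33*u^3 - 8*u^2 + 116*u + 96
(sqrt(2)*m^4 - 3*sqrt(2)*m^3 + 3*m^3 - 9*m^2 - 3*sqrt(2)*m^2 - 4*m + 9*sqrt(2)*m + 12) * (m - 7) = sqrt(2)*m^5 - 10*sqrt(2)*m^4 + 3*m^4 - 30*m^3 + 18*sqrt(2)*m^3 + 30*sqrt(2)*m^2 + 59*m^2 - 63*sqrt(2)*m + 40*m - 84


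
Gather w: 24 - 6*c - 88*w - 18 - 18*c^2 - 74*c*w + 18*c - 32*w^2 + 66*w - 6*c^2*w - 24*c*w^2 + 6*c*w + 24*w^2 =-18*c^2 + 12*c + w^2*(-24*c - 8) + w*(-6*c^2 - 68*c - 22) + 6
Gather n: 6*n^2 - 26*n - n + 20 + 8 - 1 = 6*n^2 - 27*n + 27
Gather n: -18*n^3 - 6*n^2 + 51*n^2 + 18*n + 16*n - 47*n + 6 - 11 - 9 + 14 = -18*n^3 + 45*n^2 - 13*n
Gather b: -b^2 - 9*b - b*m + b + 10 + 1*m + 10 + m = -b^2 + b*(-m - 8) + 2*m + 20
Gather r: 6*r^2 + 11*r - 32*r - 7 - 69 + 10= 6*r^2 - 21*r - 66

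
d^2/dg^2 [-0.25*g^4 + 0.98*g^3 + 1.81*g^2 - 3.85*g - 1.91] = -3.0*g^2 + 5.88*g + 3.62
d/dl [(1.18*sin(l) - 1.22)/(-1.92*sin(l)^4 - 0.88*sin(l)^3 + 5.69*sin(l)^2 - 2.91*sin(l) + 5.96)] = (6.7968*sin(l)^4 - 7.2928*sin(l)^3 - 9.935*sin(l)^2 + 13.8836*sin(l) + 3.4826)*cos(l)/(3.6864*sin(l)^8 + 3.3792*sin(l)^7 - 21.0752*sin(l)^6 + 1.16*sin(l)^5 + 14.6113*sin(l)^4 - 43.6054*sin(l)^3 + 76.2929*sin(l)^2 - 34.6872*sin(l) + 35.5216)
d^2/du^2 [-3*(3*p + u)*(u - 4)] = -6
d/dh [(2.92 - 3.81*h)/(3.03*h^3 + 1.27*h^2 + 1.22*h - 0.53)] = (23.0886*h^3 - 21.7041*h^2 - 7.4168*h - 1.5431)/(9.1809*h^6 + 7.6962*h^5 + 9.0061*h^4 - 0.113*h^3 + 0.1422*h^2 - 1.2932*h + 0.2809)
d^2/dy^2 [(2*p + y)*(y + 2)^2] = 4*p + 6*y + 8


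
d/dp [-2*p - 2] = -2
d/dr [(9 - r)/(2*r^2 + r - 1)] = (-2*r^2 - r + (r - 9)*(4*r + 1) + 1)/(2*r^2 + r - 1)^2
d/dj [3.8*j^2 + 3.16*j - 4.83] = 7.6*j + 3.16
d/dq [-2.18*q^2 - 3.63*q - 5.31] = -4.36*q - 3.63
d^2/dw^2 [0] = 0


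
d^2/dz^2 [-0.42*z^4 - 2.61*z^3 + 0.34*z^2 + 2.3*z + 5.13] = -5.04*z^2 - 15.66*z + 0.68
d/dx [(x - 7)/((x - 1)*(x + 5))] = (-x^2 + 14*x + 23)/(x^4 + 8*x^3 + 6*x^2 - 40*x + 25)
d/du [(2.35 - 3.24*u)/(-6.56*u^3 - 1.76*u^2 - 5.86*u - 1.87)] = (-42.5088*u^3 + 40.5456*u^2 + 8.272*u + 19.8298)/(43.0336*u^6 + 23.0912*u^5 + 79.9808*u^4 + 45.1616*u^3 + 40.922*u^2 + 21.9164*u + 3.4969)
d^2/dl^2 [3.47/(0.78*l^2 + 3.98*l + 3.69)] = (-4.222296*l^2 - 21.544536*l + 3.47*(1.56*l + 3.98)*(3.12*l + 7.96) - 19.974708)/(0.78*l^2 + 3.98*l + 3.69)^3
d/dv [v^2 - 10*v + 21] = 2*v - 10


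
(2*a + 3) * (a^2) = 2*a^3 + 3*a^2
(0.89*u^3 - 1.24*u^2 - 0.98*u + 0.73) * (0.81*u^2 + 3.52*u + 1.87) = 0.7209*u^5 + 2.1284*u^4 - 3.4943*u^3 - 5.1771*u^2 + 0.737*u + 1.3651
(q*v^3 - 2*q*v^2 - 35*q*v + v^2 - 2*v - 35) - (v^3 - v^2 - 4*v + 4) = q*v^3 - 2*q*v^2 - 35*q*v - v^3 + 2*v^2 + 2*v - 39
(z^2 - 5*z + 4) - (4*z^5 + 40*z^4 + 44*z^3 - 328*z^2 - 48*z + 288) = -4*z^5 - 40*z^4 - 44*z^3 + 329*z^2 + 43*z - 284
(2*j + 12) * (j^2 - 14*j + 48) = 2*j^3 - 16*j^2 - 72*j + 576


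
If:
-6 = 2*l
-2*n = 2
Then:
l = -3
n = -1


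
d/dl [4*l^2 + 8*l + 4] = 8*l + 8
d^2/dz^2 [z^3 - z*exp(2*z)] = -4*z*exp(2*z) + 6*z - 4*exp(2*z)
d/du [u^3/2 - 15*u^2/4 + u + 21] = 3*u^2/2 - 15*u/2 + 1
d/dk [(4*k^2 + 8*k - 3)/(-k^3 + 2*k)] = (4*k^4 + 16*k^3 - k^2 + 6)/(k^2*(k^4 - 4*k^2 + 4))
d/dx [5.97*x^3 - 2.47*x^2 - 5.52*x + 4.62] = 17.91*x^2 - 4.94*x - 5.52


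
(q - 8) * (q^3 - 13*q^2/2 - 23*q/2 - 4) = q^4 - 29*q^3/2 + 81*q^2/2 + 88*q + 32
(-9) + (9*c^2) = 9*c^2 - 9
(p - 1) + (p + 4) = 2*p + 3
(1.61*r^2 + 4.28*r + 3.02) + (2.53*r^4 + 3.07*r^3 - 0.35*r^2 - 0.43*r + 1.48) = 2.53*r^4 + 3.07*r^3 + 1.26*r^2 + 3.85*r + 4.5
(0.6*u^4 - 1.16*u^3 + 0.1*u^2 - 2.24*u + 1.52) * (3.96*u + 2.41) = 2.376*u^5 - 3.1476*u^4 - 2.3996*u^3 - 8.6294*u^2 + 0.620799999999999*u + 3.6632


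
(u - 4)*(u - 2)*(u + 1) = u^3 - 5*u^2 + 2*u + 8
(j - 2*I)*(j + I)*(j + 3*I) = j^3 + 2*I*j^2 + 5*j + 6*I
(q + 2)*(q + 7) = q^2 + 9*q + 14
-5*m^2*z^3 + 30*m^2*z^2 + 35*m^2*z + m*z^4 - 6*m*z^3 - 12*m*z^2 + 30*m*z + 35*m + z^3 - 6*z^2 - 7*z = (-5*m + z)*(z - 7)*(z + 1)*(m*z + 1)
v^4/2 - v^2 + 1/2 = (v/2 + 1/2)*(v - 1)^2*(v + 1)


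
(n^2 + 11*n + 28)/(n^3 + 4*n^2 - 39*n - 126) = (n + 4)/(n^2 - 3*n - 18)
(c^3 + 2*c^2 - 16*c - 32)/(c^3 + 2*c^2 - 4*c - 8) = (c^2 - 16)/(c^2 - 4)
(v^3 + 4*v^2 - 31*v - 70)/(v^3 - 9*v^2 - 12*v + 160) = (v^2 + 9*v + 14)/(v^2 - 4*v - 32)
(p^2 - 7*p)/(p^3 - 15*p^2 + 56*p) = 1/(p - 8)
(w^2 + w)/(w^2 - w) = (w + 1)/(w - 1)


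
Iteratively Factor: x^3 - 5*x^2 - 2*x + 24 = (x - 4)*(x^2 - x - 6) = (x - 4)*(x - 3)*(x + 2)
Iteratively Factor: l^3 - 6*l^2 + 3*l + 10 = (l - 5)*(l^2 - l - 2) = (l - 5)*(l + 1)*(l - 2)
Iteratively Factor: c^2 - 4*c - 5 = (c + 1)*(c - 5)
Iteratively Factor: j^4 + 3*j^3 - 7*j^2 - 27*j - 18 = (j + 2)*(j^3 + j^2 - 9*j - 9) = (j - 3)*(j + 2)*(j^2 + 4*j + 3) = (j - 3)*(j + 2)*(j + 3)*(j + 1)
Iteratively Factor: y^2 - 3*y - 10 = (y + 2)*(y - 5)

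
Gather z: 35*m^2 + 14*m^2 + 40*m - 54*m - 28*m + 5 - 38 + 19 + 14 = 49*m^2 - 42*m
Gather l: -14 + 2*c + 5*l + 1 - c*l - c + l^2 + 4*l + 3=c + l^2 + l*(9 - c) - 10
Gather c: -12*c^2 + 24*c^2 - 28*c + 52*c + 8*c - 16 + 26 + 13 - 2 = 12*c^2 + 32*c + 21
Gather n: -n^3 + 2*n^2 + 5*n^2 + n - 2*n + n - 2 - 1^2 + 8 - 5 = -n^3 + 7*n^2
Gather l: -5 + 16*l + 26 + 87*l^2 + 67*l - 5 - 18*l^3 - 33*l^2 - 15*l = -18*l^3 + 54*l^2 + 68*l + 16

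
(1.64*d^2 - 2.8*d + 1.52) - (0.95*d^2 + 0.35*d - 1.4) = 0.69*d^2 - 3.15*d + 2.92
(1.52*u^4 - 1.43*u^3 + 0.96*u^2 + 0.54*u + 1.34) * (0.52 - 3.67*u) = -5.5784*u^5 + 6.0385*u^4 - 4.2668*u^3 - 1.4826*u^2 - 4.637*u + 0.6968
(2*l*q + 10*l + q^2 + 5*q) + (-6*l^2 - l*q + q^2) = -6*l^2 + l*q + 10*l + 2*q^2 + 5*q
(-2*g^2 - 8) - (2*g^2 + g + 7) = -4*g^2 - g - 15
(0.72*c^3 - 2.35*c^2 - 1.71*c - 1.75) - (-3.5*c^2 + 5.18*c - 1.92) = 0.72*c^3 + 1.15*c^2 - 6.89*c + 0.17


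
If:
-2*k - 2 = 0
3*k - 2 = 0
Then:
No Solution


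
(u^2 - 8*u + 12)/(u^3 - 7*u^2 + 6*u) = (u - 2)/(u*(u - 1))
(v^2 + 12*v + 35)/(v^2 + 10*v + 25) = (v + 7)/(v + 5)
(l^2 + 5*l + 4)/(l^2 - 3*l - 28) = (l + 1)/(l - 7)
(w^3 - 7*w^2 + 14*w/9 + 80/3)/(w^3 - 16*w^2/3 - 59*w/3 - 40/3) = (w^2 - 26*w/3 + 16)/(w^2 - 7*w - 8)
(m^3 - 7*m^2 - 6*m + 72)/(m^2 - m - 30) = (m^2 - m - 12)/(m + 5)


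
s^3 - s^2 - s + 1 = (s - 1)^2*(s + 1)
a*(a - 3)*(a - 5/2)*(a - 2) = a^4 - 15*a^3/2 + 37*a^2/2 - 15*a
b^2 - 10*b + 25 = (b - 5)^2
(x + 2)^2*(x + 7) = x^3 + 11*x^2 + 32*x + 28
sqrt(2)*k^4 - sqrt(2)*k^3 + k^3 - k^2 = k^2*(k - 1)*(sqrt(2)*k + 1)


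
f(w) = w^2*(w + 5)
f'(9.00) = 333.00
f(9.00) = 1134.00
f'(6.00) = 168.00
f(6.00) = 396.00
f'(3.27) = 64.78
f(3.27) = 88.43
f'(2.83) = 52.33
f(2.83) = 62.71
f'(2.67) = 48.09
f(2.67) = 54.68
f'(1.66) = 24.87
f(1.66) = 18.35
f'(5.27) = 136.02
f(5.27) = 285.23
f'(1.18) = 15.98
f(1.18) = 8.61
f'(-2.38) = -6.81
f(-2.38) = 14.84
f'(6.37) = 185.43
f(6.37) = 461.36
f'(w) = w^2 + 2*w*(w + 5)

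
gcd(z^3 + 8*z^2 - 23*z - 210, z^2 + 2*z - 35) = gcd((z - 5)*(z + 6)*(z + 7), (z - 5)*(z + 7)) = z^2 + 2*z - 35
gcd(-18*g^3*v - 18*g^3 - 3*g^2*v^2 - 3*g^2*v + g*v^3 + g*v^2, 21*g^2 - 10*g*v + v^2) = 1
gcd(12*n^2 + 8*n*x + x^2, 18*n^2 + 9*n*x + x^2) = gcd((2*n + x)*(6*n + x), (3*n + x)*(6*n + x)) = 6*n + x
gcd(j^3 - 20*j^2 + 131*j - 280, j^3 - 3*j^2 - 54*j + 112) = j - 8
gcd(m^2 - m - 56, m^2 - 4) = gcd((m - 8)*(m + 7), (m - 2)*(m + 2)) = 1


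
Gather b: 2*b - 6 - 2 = 2*b - 8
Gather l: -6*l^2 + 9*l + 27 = -6*l^2 + 9*l + 27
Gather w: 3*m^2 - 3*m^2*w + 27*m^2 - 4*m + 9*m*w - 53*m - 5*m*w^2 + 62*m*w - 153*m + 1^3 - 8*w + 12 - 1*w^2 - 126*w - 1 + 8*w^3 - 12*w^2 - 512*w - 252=30*m^2 - 210*m + 8*w^3 + w^2*(-5*m - 13) + w*(-3*m^2 + 71*m - 646) - 240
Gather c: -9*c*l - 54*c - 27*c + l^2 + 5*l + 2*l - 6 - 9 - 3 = c*(-9*l - 81) + l^2 + 7*l - 18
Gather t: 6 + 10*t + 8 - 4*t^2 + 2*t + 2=-4*t^2 + 12*t + 16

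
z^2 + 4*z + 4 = (z + 2)^2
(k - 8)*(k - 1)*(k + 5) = k^3 - 4*k^2 - 37*k + 40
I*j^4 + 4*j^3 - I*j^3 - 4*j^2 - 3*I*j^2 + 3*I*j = j*(j - 3*I)*(j - I)*(I*j - I)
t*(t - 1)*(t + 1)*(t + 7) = t^4 + 7*t^3 - t^2 - 7*t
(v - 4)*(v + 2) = v^2 - 2*v - 8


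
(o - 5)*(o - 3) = o^2 - 8*o + 15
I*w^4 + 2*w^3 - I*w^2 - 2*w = w*(w - 1)*(w - 2*I)*(I*w + I)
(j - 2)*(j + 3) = j^2 + j - 6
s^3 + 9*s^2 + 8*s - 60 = (s - 2)*(s + 5)*(s + 6)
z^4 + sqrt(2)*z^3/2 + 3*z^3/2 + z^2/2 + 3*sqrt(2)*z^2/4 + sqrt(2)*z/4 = z*(z + 1/2)*(z + 1)*(z + sqrt(2)/2)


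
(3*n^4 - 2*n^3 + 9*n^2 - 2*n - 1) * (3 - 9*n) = -27*n^5 + 27*n^4 - 87*n^3 + 45*n^2 + 3*n - 3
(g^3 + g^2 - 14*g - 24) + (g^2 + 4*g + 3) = g^3 + 2*g^2 - 10*g - 21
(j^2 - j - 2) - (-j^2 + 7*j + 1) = 2*j^2 - 8*j - 3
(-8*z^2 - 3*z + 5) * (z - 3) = -8*z^3 + 21*z^2 + 14*z - 15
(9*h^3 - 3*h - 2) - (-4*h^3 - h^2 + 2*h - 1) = 13*h^3 + h^2 - 5*h - 1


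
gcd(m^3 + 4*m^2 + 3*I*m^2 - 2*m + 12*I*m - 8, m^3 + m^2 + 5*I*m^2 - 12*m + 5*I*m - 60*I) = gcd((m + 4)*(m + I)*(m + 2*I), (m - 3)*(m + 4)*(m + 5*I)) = m + 4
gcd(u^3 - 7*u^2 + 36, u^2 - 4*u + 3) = u - 3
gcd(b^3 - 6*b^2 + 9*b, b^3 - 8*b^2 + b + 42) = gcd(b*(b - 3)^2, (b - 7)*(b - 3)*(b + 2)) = b - 3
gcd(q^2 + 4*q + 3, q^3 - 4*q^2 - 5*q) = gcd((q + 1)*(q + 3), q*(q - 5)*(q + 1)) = q + 1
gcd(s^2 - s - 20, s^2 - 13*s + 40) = s - 5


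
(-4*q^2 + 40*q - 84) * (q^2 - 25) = -4*q^4 + 40*q^3 + 16*q^2 - 1000*q + 2100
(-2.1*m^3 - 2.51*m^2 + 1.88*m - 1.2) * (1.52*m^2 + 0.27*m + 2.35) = -3.192*m^5 - 4.3822*m^4 - 2.7551*m^3 - 7.2149*m^2 + 4.094*m - 2.82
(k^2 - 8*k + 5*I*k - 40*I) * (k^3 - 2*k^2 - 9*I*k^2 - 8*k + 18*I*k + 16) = k^5 - 10*k^4 - 4*I*k^4 + 53*k^3 + 40*I*k^3 - 370*k^2 - 104*I*k^2 + 592*k + 400*I*k - 640*I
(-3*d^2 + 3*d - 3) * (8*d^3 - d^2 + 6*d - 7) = -24*d^5 + 27*d^4 - 45*d^3 + 42*d^2 - 39*d + 21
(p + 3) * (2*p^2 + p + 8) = 2*p^3 + 7*p^2 + 11*p + 24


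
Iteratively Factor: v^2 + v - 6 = (v + 3)*(v - 2)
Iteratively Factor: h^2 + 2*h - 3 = (h + 3)*(h - 1)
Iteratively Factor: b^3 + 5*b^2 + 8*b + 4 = (b + 2)*(b^2 + 3*b + 2) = (b + 1)*(b + 2)*(b + 2)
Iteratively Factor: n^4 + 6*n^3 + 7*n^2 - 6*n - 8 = (n + 1)*(n^3 + 5*n^2 + 2*n - 8) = (n - 1)*(n + 1)*(n^2 + 6*n + 8) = (n - 1)*(n + 1)*(n + 4)*(n + 2)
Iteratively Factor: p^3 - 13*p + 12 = (p + 4)*(p^2 - 4*p + 3) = (p - 1)*(p + 4)*(p - 3)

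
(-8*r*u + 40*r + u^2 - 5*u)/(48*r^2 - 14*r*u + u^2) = (5 - u)/(6*r - u)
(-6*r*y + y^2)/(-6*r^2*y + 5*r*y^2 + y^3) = (-6*r + y)/(-6*r^2 + 5*r*y + y^2)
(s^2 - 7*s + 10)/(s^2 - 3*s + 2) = (s - 5)/(s - 1)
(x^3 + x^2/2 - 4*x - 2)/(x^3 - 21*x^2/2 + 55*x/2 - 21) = (2*x^2 + 5*x + 2)/(2*x^2 - 17*x + 21)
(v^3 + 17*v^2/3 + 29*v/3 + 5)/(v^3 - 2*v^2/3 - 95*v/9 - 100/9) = 3*(v^2 + 4*v + 3)/(3*v^2 - 7*v - 20)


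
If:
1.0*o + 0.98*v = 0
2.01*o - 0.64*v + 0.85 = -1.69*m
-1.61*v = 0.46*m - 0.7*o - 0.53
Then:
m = -0.11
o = -0.25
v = 0.25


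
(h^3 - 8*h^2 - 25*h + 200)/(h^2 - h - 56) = (h^2 - 25)/(h + 7)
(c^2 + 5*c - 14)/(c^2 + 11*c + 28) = (c - 2)/(c + 4)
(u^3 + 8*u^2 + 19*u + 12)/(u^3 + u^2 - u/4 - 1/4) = 4*(u^2 + 7*u + 12)/(4*u^2 - 1)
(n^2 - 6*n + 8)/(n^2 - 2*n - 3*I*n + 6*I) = (n - 4)/(n - 3*I)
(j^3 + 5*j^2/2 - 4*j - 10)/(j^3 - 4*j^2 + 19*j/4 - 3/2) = 2*(2*j^2 + 9*j + 10)/(4*j^2 - 8*j + 3)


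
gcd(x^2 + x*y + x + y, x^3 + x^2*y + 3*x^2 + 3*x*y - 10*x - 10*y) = x + y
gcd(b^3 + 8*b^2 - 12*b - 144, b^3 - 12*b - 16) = b - 4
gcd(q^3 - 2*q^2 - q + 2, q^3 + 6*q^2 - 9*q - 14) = q^2 - q - 2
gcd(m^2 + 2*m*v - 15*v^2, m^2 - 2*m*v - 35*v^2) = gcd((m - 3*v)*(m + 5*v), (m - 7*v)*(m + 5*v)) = m + 5*v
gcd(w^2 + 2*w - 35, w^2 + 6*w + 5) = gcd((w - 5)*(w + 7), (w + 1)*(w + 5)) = 1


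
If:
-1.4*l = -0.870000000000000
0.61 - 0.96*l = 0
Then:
No Solution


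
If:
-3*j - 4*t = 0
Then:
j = -4*t/3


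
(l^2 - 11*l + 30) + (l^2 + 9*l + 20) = 2*l^2 - 2*l + 50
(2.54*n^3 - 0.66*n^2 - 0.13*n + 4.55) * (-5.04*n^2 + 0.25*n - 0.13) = -12.8016*n^5 + 3.9614*n^4 + 0.16*n^3 - 22.8787*n^2 + 1.1544*n - 0.5915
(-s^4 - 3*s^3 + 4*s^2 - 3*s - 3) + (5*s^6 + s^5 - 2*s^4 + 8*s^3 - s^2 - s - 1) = 5*s^6 + s^5 - 3*s^4 + 5*s^3 + 3*s^2 - 4*s - 4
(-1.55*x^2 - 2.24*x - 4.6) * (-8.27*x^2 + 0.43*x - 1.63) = 12.8185*x^4 + 17.8583*x^3 + 39.6053*x^2 + 1.6732*x + 7.498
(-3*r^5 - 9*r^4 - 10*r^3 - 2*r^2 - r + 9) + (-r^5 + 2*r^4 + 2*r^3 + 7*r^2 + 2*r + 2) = -4*r^5 - 7*r^4 - 8*r^3 + 5*r^2 + r + 11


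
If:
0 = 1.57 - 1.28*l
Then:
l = 1.23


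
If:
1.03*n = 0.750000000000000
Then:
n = 0.73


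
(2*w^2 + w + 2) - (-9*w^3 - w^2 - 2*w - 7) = 9*w^3 + 3*w^2 + 3*w + 9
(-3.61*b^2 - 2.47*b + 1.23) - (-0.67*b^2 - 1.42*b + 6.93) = -2.94*b^2 - 1.05*b - 5.7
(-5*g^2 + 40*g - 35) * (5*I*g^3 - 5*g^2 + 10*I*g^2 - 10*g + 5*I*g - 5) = -25*I*g^5 + 25*g^4 + 150*I*g^4 - 150*g^3 + 200*I*g^3 - 200*g^2 - 150*I*g^2 + 150*g - 175*I*g + 175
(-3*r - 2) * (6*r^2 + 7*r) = -18*r^3 - 33*r^2 - 14*r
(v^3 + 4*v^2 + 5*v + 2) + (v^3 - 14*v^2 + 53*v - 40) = 2*v^3 - 10*v^2 + 58*v - 38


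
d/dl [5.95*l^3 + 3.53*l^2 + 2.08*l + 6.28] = 17.85*l^2 + 7.06*l + 2.08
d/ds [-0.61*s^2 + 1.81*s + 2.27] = 1.81 - 1.22*s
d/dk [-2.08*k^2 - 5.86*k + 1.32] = -4.16*k - 5.86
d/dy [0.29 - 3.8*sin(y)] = -3.8*cos(y)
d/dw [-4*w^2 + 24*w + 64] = 24 - 8*w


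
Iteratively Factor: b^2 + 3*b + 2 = (b + 2)*(b + 1)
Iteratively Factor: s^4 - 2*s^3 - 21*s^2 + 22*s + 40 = (s + 1)*(s^3 - 3*s^2 - 18*s + 40) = (s - 2)*(s + 1)*(s^2 - s - 20) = (s - 5)*(s - 2)*(s + 1)*(s + 4)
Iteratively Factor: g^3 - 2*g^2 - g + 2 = (g + 1)*(g^2 - 3*g + 2) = (g - 1)*(g + 1)*(g - 2)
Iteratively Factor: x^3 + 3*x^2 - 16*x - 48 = (x - 4)*(x^2 + 7*x + 12) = (x - 4)*(x + 3)*(x + 4)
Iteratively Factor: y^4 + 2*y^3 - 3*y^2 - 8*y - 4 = (y + 1)*(y^3 + y^2 - 4*y - 4) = (y + 1)^2*(y^2 - 4) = (y - 2)*(y + 1)^2*(y + 2)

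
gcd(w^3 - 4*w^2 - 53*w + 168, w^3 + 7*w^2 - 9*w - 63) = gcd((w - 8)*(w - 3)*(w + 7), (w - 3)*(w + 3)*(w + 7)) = w^2 + 4*w - 21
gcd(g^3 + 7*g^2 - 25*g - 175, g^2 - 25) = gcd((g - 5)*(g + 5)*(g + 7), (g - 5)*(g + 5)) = g^2 - 25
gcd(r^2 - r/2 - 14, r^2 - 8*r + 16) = r - 4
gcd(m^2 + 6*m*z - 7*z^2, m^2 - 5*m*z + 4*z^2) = -m + z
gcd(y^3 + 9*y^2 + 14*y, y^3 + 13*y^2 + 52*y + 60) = y + 2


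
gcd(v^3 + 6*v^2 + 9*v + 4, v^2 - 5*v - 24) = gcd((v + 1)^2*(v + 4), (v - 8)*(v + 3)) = 1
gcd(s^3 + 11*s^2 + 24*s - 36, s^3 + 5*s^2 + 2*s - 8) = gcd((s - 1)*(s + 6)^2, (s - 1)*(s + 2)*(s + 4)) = s - 1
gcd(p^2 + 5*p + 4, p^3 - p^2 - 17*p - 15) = p + 1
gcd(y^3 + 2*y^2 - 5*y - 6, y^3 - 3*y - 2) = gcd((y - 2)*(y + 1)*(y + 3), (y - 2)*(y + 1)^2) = y^2 - y - 2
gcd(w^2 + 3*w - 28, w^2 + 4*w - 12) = 1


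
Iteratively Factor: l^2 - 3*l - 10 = (l - 5)*(l + 2)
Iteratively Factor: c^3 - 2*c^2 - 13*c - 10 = (c + 1)*(c^2 - 3*c - 10) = (c - 5)*(c + 1)*(c + 2)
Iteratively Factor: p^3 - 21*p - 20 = (p - 5)*(p^2 + 5*p + 4) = (p - 5)*(p + 1)*(p + 4)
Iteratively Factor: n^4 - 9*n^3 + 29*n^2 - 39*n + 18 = (n - 3)*(n^3 - 6*n^2 + 11*n - 6) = (n - 3)^2*(n^2 - 3*n + 2) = (n - 3)^2*(n - 1)*(n - 2)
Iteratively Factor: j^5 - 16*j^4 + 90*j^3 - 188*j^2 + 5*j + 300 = (j - 5)*(j^4 - 11*j^3 + 35*j^2 - 13*j - 60) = (j - 5)^2*(j^3 - 6*j^2 + 5*j + 12) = (j - 5)^2*(j - 3)*(j^2 - 3*j - 4) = (j - 5)^2*(j - 3)*(j + 1)*(j - 4)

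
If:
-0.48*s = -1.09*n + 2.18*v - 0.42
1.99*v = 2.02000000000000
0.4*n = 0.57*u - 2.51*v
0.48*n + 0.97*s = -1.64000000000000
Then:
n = 0.74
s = -2.06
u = 4.99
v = 1.02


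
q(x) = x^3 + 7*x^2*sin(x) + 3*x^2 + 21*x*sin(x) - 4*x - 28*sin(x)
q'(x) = 7*x^2*cos(x) + 3*x^2 + 14*x*sin(x) + 21*x*cos(x) + 6*x + 21*sin(x) - 28*cos(x) - 4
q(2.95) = 58.04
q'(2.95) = -41.46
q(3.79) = -9.51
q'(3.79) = -104.16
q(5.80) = 119.85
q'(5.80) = 375.82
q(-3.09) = 12.84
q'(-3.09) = 33.27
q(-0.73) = 30.54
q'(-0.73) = -43.48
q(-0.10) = 3.43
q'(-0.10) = -36.41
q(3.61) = 8.93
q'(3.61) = -99.60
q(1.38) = 16.87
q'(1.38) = 52.30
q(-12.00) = -857.37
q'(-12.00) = 891.45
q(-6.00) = -56.62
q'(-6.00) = 144.49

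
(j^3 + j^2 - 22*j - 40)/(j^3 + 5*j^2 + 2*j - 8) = (j - 5)/(j - 1)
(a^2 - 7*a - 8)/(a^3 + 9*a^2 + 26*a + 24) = (a^2 - 7*a - 8)/(a^3 + 9*a^2 + 26*a + 24)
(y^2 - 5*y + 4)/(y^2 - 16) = (y - 1)/(y + 4)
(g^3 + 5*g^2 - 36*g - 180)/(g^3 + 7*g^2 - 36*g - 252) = (g + 5)/(g + 7)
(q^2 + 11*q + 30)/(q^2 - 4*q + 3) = (q^2 + 11*q + 30)/(q^2 - 4*q + 3)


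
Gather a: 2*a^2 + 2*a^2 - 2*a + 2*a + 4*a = 4*a^2 + 4*a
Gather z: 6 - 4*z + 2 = 8 - 4*z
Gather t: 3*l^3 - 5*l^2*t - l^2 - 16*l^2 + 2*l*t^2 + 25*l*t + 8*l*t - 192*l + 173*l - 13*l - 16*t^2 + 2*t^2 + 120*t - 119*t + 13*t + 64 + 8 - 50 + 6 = 3*l^3 - 17*l^2 - 32*l + t^2*(2*l - 14) + t*(-5*l^2 + 33*l + 14) + 28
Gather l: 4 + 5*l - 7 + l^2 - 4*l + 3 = l^2 + l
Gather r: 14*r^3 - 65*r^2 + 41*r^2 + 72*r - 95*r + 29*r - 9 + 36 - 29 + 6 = 14*r^3 - 24*r^2 + 6*r + 4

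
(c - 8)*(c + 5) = c^2 - 3*c - 40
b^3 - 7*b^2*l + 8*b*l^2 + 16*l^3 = (b - 4*l)^2*(b + l)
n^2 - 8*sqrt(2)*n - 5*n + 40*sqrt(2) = (n - 5)*(n - 8*sqrt(2))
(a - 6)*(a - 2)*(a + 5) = a^3 - 3*a^2 - 28*a + 60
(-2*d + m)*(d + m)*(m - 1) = -2*d^2*m + 2*d^2 - d*m^2 + d*m + m^3 - m^2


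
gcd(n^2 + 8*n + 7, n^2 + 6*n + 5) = n + 1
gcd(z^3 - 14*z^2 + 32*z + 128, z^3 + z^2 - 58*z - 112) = z^2 - 6*z - 16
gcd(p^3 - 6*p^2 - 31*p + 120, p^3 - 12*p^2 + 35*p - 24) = p^2 - 11*p + 24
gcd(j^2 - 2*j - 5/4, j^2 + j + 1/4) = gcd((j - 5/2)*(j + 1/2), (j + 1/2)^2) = j + 1/2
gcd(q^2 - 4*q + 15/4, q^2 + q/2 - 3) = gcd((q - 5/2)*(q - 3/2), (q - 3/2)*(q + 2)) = q - 3/2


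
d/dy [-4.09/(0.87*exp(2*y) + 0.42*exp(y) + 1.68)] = (7.1166*exp(y) + 1.7178)*exp(y)/(0.87*exp(2*y) + 0.42*exp(y) + 1.68)^2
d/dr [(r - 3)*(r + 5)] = 2*r + 2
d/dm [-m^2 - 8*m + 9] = -2*m - 8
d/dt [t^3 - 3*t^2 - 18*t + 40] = 3*t^2 - 6*t - 18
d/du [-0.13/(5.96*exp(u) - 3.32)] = 0.7748*exp(u)/(5.96*exp(u) - 3.32)^2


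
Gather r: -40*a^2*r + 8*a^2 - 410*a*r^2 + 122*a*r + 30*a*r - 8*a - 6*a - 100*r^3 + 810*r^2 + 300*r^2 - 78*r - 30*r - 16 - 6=8*a^2 - 14*a - 100*r^3 + r^2*(1110 - 410*a) + r*(-40*a^2 + 152*a - 108) - 22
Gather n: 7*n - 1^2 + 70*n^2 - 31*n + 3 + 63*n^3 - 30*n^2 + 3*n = 63*n^3 + 40*n^2 - 21*n + 2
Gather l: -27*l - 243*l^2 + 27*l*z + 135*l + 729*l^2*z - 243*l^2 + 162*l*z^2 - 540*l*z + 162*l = l^2*(729*z - 486) + l*(162*z^2 - 513*z + 270)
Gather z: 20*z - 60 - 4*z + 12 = 16*z - 48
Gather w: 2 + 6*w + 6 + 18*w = 24*w + 8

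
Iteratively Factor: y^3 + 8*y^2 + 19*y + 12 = (y + 1)*(y^2 + 7*y + 12) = (y + 1)*(y + 4)*(y + 3)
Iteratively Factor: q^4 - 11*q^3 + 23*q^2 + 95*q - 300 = (q - 5)*(q^3 - 6*q^2 - 7*q + 60) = (q - 5)*(q + 3)*(q^2 - 9*q + 20) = (q - 5)^2*(q + 3)*(q - 4)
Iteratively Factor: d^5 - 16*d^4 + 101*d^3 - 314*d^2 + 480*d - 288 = (d - 3)*(d^4 - 13*d^3 + 62*d^2 - 128*d + 96) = (d - 4)*(d - 3)*(d^3 - 9*d^2 + 26*d - 24) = (d - 4)^2*(d - 3)*(d^2 - 5*d + 6) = (d - 4)^2*(d - 3)^2*(d - 2)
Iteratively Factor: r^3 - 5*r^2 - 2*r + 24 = (r + 2)*(r^2 - 7*r + 12) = (r - 4)*(r + 2)*(r - 3)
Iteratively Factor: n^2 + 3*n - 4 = (n + 4)*(n - 1)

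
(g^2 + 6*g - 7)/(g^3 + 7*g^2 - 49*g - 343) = (g - 1)/(g^2 - 49)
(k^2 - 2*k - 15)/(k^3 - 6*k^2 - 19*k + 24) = (k - 5)/(k^2 - 9*k + 8)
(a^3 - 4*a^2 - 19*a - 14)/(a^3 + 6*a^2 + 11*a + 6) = (a - 7)/(a + 3)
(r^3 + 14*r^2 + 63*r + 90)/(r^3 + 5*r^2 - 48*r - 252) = (r^2 + 8*r + 15)/(r^2 - r - 42)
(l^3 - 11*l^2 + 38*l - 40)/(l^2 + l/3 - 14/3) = 3*(l^2 - 9*l + 20)/(3*l + 7)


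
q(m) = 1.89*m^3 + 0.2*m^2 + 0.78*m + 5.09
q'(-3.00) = 50.61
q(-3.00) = -46.48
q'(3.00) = 53.01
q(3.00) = 60.26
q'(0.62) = 3.21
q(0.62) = 6.10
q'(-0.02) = 0.77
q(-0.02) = 5.07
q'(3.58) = 74.88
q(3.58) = 97.16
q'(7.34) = 309.19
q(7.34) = 768.98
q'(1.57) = 15.38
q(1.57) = 14.12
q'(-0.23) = 0.99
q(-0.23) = 4.90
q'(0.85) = 5.22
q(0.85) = 7.06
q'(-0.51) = 2.05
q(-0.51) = 4.49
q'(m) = 5.67*m^2 + 0.4*m + 0.78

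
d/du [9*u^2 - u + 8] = 18*u - 1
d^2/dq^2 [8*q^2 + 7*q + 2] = 16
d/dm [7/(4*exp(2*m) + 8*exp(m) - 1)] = -56*(exp(m) + 1)*exp(m)/(4*exp(2*m) + 8*exp(m) - 1)^2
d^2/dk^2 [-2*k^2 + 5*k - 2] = -4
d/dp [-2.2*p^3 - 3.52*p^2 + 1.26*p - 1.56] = -6.6*p^2 - 7.04*p + 1.26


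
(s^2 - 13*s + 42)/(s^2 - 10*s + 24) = (s - 7)/(s - 4)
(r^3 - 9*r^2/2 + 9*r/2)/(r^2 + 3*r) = (2*r^2 - 9*r + 9)/(2*(r + 3))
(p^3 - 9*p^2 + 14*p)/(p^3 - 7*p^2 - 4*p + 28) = p/(p + 2)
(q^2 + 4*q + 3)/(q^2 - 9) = (q + 1)/(q - 3)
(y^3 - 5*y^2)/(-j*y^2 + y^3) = (5 - y)/(j - y)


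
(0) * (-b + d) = 0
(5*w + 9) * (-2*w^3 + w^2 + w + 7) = -10*w^4 - 13*w^3 + 14*w^2 + 44*w + 63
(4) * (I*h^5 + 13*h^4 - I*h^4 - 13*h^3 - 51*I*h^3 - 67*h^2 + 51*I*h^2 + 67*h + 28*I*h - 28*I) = 4*I*h^5 + 52*h^4 - 4*I*h^4 - 52*h^3 - 204*I*h^3 - 268*h^2 + 204*I*h^2 + 268*h + 112*I*h - 112*I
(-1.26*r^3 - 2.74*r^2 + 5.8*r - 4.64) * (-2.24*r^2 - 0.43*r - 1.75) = 2.8224*r^5 + 6.6794*r^4 - 9.6088*r^3 + 12.6946*r^2 - 8.1548*r + 8.12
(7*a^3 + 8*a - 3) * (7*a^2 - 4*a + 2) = 49*a^5 - 28*a^4 + 70*a^3 - 53*a^2 + 28*a - 6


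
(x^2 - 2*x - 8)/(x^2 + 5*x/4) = 4*(x^2 - 2*x - 8)/(x*(4*x + 5))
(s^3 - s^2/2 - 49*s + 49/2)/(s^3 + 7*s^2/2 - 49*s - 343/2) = (2*s - 1)/(2*s + 7)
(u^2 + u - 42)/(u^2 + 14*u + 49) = (u - 6)/(u + 7)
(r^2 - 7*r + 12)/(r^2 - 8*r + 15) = (r - 4)/(r - 5)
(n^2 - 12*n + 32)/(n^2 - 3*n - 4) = (n - 8)/(n + 1)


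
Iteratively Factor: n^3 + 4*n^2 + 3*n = (n + 1)*(n^2 + 3*n) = (n + 1)*(n + 3)*(n)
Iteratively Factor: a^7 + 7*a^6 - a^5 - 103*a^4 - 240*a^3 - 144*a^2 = (a - 4)*(a^6 + 11*a^5 + 43*a^4 + 69*a^3 + 36*a^2) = (a - 4)*(a + 3)*(a^5 + 8*a^4 + 19*a^3 + 12*a^2) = a*(a - 4)*(a + 3)*(a^4 + 8*a^3 + 19*a^2 + 12*a) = a*(a - 4)*(a + 3)^2*(a^3 + 5*a^2 + 4*a) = a*(a - 4)*(a + 1)*(a + 3)^2*(a^2 + 4*a) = a*(a - 4)*(a + 1)*(a + 3)^2*(a + 4)*(a)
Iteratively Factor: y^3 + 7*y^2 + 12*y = (y)*(y^2 + 7*y + 12) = y*(y + 3)*(y + 4)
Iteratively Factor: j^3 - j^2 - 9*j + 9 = (j - 1)*(j^2 - 9) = (j - 3)*(j - 1)*(j + 3)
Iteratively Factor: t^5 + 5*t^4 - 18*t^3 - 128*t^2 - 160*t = (t + 4)*(t^4 + t^3 - 22*t^2 - 40*t) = (t + 4)^2*(t^3 - 3*t^2 - 10*t) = (t - 5)*(t + 4)^2*(t^2 + 2*t) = t*(t - 5)*(t + 4)^2*(t + 2)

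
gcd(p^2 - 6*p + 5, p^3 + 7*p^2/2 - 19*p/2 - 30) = 1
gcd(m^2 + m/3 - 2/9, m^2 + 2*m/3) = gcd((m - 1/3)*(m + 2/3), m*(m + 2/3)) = m + 2/3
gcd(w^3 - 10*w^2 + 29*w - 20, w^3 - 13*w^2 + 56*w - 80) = w^2 - 9*w + 20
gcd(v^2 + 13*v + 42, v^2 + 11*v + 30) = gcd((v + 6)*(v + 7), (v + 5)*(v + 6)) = v + 6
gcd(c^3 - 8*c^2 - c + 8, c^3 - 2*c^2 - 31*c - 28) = c + 1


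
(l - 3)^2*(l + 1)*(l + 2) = l^4 - 3*l^3 - 7*l^2 + 15*l + 18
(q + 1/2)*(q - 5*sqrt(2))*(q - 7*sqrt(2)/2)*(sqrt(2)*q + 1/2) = sqrt(2)*q^4 - 33*q^3/2 + sqrt(2)*q^3/2 - 33*q^2/4 + 123*sqrt(2)*q^2/4 + 35*q/2 + 123*sqrt(2)*q/8 + 35/4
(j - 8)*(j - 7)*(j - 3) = j^3 - 18*j^2 + 101*j - 168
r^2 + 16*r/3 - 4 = (r - 2/3)*(r + 6)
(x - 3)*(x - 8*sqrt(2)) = x^2 - 8*sqrt(2)*x - 3*x + 24*sqrt(2)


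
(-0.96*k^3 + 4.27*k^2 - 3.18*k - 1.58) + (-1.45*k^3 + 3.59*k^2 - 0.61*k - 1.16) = -2.41*k^3 + 7.86*k^2 - 3.79*k - 2.74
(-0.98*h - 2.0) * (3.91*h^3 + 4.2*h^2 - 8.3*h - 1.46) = -3.8318*h^4 - 11.936*h^3 - 0.266*h^2 + 18.0308*h + 2.92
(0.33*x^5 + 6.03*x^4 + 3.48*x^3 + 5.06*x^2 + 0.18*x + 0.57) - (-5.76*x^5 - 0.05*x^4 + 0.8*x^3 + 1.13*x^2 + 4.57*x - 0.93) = 6.09*x^5 + 6.08*x^4 + 2.68*x^3 + 3.93*x^2 - 4.39*x + 1.5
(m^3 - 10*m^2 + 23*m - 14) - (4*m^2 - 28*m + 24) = m^3 - 14*m^2 + 51*m - 38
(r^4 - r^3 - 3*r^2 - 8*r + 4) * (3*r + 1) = 3*r^5 - 2*r^4 - 10*r^3 - 27*r^2 + 4*r + 4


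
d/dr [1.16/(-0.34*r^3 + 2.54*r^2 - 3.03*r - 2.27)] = (1.1832*r^2 - 5.8928*r + 3.5148)/(0.34*r^3 - 2.54*r^2 + 3.03*r + 2.27)^2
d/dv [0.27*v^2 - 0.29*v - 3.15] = 0.54*v - 0.29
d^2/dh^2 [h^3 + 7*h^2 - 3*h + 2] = 6*h + 14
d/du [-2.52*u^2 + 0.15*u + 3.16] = 0.15 - 5.04*u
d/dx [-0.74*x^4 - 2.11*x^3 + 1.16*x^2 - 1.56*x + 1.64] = -2.96*x^3 - 6.33*x^2 + 2.32*x - 1.56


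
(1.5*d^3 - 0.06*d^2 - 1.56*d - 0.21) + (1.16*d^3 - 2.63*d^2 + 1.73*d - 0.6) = 2.66*d^3 - 2.69*d^2 + 0.17*d - 0.81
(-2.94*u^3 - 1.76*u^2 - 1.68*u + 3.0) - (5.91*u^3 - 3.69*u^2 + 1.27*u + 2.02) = -8.85*u^3 + 1.93*u^2 - 2.95*u + 0.98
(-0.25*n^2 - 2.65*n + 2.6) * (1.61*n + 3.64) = -0.4025*n^3 - 5.1765*n^2 - 5.46*n + 9.464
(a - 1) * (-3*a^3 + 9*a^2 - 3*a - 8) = -3*a^4 + 12*a^3 - 12*a^2 - 5*a + 8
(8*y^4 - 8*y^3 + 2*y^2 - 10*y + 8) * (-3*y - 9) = -24*y^5 - 48*y^4 + 66*y^3 + 12*y^2 + 66*y - 72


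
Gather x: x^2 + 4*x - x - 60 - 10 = x^2 + 3*x - 70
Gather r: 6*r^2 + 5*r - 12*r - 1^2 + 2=6*r^2 - 7*r + 1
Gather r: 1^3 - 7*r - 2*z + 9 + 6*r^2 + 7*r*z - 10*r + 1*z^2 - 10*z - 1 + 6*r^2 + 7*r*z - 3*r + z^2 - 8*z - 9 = 12*r^2 + r*(14*z - 20) + 2*z^2 - 20*z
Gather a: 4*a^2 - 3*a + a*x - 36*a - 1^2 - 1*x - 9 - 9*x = 4*a^2 + a*(x - 39) - 10*x - 10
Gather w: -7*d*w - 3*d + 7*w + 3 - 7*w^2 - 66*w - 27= -3*d - 7*w^2 + w*(-7*d - 59) - 24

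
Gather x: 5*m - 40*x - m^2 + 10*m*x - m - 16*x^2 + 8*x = -m^2 + 4*m - 16*x^2 + x*(10*m - 32)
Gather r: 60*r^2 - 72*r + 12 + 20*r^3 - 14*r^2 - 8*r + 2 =20*r^3 + 46*r^2 - 80*r + 14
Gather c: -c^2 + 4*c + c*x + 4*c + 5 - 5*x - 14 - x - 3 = -c^2 + c*(x + 8) - 6*x - 12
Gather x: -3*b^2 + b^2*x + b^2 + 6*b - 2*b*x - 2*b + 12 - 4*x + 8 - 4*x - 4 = -2*b^2 + 4*b + x*(b^2 - 2*b - 8) + 16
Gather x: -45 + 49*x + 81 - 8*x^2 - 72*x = -8*x^2 - 23*x + 36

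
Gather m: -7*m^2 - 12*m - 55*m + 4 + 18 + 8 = -7*m^2 - 67*m + 30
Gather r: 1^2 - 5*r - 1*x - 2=-5*r - x - 1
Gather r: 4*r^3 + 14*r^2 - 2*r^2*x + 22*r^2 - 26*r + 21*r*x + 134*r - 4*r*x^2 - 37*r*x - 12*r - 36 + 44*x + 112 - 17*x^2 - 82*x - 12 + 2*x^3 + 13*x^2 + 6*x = 4*r^3 + r^2*(36 - 2*x) + r*(-4*x^2 - 16*x + 96) + 2*x^3 - 4*x^2 - 32*x + 64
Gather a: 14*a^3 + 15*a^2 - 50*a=14*a^3 + 15*a^2 - 50*a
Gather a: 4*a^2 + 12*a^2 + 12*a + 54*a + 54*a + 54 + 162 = 16*a^2 + 120*a + 216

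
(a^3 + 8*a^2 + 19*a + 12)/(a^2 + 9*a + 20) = (a^2 + 4*a + 3)/(a + 5)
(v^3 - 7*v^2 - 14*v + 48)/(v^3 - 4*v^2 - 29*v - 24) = (v - 2)/(v + 1)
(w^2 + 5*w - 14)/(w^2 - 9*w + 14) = (w + 7)/(w - 7)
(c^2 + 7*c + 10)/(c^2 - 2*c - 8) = (c + 5)/(c - 4)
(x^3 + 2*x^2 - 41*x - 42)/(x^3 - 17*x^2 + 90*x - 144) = (x^2 + 8*x + 7)/(x^2 - 11*x + 24)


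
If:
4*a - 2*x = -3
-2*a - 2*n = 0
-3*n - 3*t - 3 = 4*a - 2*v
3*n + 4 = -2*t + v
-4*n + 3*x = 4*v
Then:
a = 57/68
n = -57/68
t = 59/68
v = 219/68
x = 54/17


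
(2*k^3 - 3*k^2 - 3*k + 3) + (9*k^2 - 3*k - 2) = 2*k^3 + 6*k^2 - 6*k + 1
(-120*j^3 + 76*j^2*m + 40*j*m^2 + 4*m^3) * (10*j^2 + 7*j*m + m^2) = -1200*j^5 - 80*j^4*m + 812*j^3*m^2 + 396*j^2*m^3 + 68*j*m^4 + 4*m^5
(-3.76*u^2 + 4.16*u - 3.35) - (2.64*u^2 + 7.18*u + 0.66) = -6.4*u^2 - 3.02*u - 4.01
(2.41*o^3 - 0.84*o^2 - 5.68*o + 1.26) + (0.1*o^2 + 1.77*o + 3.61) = 2.41*o^3 - 0.74*o^2 - 3.91*o + 4.87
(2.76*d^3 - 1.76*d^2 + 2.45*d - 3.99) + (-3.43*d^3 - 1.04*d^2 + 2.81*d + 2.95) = -0.67*d^3 - 2.8*d^2 + 5.26*d - 1.04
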